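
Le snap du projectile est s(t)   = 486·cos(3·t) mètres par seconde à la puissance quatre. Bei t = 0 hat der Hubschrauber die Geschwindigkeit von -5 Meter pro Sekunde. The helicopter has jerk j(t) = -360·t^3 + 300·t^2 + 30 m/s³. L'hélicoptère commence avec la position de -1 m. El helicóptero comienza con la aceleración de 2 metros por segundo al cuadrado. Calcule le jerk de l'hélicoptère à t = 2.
De l'équation du jerk j(t) = -360·t^3 + 300·t^2 + 30, nous substituons t = 2 pour obtenir j = -1650.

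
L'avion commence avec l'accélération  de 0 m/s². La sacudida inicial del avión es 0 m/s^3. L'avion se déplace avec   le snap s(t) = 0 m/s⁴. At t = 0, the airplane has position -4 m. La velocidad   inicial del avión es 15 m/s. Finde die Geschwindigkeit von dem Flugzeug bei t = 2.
Wir müssen unsere Gleichung für den Snap s(t) = 0 3-mal integrieren. Das Integral von dem Snap, mit j(0) = 0, ergibt den Ruck: j(t) = 0. Durch Integration von dem Ruck und Verwendung der Anfangsbedingung a(0) = 0, erhalten wir a(t) = 0. Mit ∫a(t)dt und Anwendung von v(0) = 15, finden wir v(t) = 15. Mit v(t) = 15 und Einsetzen von t = 2, finden wir v = 15.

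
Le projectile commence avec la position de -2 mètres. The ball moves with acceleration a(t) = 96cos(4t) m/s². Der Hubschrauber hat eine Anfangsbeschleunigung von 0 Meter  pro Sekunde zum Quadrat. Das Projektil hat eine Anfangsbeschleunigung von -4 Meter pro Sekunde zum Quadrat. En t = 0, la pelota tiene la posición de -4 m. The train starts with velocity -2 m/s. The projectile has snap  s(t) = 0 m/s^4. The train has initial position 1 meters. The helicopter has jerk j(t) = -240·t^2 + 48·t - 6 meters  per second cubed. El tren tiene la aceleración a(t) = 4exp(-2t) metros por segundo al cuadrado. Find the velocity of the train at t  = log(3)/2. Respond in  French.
Pour résoudre ceci, nous devons prendre 1 intégrale de notre équation de l'accélération a(t) = 4·exp(-2·t). La primitive de l'accélération est la vitesse. En utilisant v(0) = -2, nous obtenons v(t) = -2·exp(-2·t). En utilisant v(t) = -2·exp(-2·t) et en substituant t = log(3)/2, nous trouvons v = -2/3.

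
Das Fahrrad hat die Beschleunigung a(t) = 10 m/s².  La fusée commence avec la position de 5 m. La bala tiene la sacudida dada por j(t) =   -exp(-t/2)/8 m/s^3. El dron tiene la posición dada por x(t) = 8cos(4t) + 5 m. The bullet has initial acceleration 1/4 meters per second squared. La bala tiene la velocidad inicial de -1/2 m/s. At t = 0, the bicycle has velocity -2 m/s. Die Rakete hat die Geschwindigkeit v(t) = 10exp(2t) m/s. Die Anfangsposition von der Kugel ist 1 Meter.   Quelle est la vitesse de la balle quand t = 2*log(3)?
Nous devons intégrer notre équation du jerk j(t) = -exp(-t/2)/8 2 fois. L'intégrale du jerk, avec a(0) = 1/4, donne l'accélération: a(t) = exp(-t/2)/4. L'intégrale de l'accélération est la vitesse. En utilisant v(0) = -1/2, nous obtenons v(t) = -exp(-t/2)/2. En utilisant v(t) = -exp(-t/2)/2 et en substituant t = 2*log(3), nous trouvons v = -1/6.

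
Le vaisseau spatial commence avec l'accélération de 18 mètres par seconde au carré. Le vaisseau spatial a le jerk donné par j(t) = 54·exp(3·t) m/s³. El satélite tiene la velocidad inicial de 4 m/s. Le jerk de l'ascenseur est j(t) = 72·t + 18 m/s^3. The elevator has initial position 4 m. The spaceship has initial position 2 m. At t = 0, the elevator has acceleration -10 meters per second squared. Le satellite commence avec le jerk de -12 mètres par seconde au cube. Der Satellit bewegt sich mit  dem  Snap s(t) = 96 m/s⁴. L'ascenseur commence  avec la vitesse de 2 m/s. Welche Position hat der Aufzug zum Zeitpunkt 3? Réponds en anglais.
We need to integrate our jerk equation j(t) = 72·t + 18 3 times. Taking ∫j(t)dt and applying a(0) = -10, we find a(t) = 36·t^2 + 18·t - 10. Integrating acceleration and using the initial condition v(0) = 2, we get v(t) = 12·t^3 + 9·t^2 - 10·t + 2. Integrating velocity and using the initial condition x(0) = 4, we get x(t) = 3·t^4 + 3·t^3 - 5·t^2 + 2·t + 4. We have position x(t) = 3·t^4 + 3·t^3 - 5·t^2 + 2·t + 4. Substituting t = 3: x(3) = 289.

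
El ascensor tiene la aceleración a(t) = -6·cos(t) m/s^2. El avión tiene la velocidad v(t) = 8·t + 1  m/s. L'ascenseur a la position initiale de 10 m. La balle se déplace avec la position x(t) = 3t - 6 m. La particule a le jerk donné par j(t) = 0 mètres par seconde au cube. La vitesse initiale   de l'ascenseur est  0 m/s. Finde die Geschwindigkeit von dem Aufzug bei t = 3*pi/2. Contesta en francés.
Nous devons intégrer notre équation de l'accélération a(t) = -6·cos(t) 1 fois. L'intégrale de l'accélération, avec v(0) = 0, donne la vitesse: v(t) = -6·sin(t). En utilisant v(t) = -6·sin(t) et en substituant t = 3*pi/2, nous trouvons v = 6.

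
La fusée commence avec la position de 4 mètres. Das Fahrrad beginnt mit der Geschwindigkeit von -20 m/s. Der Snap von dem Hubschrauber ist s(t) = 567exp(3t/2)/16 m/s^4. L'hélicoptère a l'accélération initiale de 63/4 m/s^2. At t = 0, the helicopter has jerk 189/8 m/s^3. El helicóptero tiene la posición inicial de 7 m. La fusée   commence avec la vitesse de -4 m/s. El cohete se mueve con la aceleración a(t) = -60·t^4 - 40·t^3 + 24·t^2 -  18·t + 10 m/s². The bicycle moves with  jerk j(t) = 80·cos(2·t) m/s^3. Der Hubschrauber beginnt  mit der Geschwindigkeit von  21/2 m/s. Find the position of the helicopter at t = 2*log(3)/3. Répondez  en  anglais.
We need to integrate our snap equation s(t) = 567·exp(3·t/2)/16 4 times. The integral of snap, with j(0) = 189/8, gives jerk: j(t) = 189·exp(3·t/2)/8. The antiderivative of jerk, with a(0) = 63/4, gives acceleration: a(t) = 63·exp(3·t/2)/4. The integral of acceleration is velocity. Using v(0) = 21/2, we get v(t) = 21·exp(3·t/2)/2. The integral of velocity, with x(0) = 7, gives position: x(t) = 7·exp(3·t/2). Using x(t) = 7·exp(3·t/2) and substituting t = 2*log(3)/3, we find x = 21.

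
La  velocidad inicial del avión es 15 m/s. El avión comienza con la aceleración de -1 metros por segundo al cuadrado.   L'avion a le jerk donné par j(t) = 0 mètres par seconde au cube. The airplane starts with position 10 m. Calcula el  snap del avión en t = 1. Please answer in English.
Starting from jerk j(t) = 0, we take 1 derivative. Taking d/dt of j(t), we find s(t) = 0. Using s(t) = 0 and substituting t = 1, we find s = 0.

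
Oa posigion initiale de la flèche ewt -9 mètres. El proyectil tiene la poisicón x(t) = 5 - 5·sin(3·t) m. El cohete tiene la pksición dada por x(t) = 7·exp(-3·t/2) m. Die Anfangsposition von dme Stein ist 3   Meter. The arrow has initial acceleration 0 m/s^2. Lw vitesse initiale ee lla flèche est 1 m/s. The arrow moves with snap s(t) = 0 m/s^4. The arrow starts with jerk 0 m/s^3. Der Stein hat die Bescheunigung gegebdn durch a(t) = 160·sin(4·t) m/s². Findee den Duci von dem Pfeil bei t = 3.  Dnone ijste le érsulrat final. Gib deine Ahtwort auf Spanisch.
La respuesta es 0.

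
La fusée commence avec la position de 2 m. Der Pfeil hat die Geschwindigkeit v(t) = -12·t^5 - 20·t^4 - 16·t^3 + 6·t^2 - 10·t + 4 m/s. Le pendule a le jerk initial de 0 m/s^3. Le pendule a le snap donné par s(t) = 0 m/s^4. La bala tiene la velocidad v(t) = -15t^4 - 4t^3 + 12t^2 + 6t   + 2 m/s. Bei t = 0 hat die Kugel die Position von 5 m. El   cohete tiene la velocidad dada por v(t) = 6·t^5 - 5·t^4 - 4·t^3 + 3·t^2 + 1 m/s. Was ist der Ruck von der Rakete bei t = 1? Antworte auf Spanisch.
Partiendo de la velocidad v(t) = 6·t^5 - 5·t^4 - 4·t^3 + 3·t^2 + 1, tomamos 2 derivadas. La derivada de la velocidad da la aceleración: a(t) = 30·t^4 - 20·t^3 - 12·t^2 + 6·t. Derivando la aceleración, obtenemos la sacudida: j(t) = 120·t^3 - 60·t^2 - 24·t + 6. Tenemos la sacudida j(t) = 120·t^3 - 60·t^2 - 24·t + 6. Sustituyendo t = 1: j(1) = 42.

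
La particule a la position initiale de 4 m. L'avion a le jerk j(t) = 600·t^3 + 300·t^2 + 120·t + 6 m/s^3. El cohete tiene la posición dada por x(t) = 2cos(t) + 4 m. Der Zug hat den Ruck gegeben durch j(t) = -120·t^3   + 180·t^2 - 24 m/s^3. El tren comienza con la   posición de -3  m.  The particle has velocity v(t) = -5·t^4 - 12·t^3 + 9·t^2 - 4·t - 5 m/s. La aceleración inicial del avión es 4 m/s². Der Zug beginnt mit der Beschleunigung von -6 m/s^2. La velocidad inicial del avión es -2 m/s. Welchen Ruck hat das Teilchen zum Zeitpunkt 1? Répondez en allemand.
Ausgehend von der Geschwindigkeit v(t) = -5·t^4 - 12·t^3 + 9·t^2 - 4·t - 5, nehmen wir 2 Ableitungen. Mit d/dt von v(t) finden wir a(t) = -20·t^3 - 36·t^2 + 18·t - 4. Durch Ableiten von der Beschleunigung erhalten wir den Ruck: j(t) = -60·t^2 - 72·t + 18. Wir haben den Ruck j(t) = -60·t^2 - 72·t + 18. Durch Einsetzen von t = 1: j(1) = -114.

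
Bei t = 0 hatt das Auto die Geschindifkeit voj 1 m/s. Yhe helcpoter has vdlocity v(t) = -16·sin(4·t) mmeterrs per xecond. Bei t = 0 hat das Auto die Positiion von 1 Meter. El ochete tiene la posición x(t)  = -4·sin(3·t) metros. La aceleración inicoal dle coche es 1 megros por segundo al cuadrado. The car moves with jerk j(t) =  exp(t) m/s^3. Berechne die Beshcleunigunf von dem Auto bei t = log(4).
Wir müssen unsere Gleichung für den Ruck j(t) = exp(t) 1-mal integrieren. Das Integral von dem Ruck ist die Beschleunigung. Mit a(0) = 1 erhalten wir a(t) = exp(t). Mit a(t) = exp(t) und Einsetzen von t = log(4), finden wir a = 4.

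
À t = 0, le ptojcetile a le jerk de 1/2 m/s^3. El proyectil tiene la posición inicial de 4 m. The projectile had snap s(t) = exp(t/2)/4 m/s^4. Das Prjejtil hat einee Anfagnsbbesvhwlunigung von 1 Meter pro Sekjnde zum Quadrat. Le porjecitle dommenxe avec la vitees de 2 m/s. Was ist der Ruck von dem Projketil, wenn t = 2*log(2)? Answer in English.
To find the answer, we compute 1 antiderivative of s(t) = exp(t/2)/4. The integral of snap, with j(0) = 1/2, gives jerk: j(t) = exp(t/2)/2. From the given jerk equation j(t) = exp(t/2)/2, we substitute t = 2*log(2) to get j = 1.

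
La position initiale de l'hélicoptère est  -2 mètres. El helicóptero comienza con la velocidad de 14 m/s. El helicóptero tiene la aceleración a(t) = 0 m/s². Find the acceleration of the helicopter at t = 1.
From the given acceleration equation a(t) = 0, we substitute t = 1 to get a = 0.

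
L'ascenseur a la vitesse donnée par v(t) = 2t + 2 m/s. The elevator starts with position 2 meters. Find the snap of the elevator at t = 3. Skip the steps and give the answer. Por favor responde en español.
En t = 3, s = 0.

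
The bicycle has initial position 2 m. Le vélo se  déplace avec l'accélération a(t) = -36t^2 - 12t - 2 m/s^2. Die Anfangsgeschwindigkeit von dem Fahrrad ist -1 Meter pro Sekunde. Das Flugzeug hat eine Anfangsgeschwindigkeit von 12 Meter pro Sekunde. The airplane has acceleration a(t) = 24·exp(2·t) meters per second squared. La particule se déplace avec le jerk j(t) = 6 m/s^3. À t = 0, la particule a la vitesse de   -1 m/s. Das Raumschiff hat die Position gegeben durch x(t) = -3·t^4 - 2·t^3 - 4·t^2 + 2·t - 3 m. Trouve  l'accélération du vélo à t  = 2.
En utilisant a(t) = -36·t^2 - 12·t - 2 et en substituant t = 2, nous trouvons a = -170.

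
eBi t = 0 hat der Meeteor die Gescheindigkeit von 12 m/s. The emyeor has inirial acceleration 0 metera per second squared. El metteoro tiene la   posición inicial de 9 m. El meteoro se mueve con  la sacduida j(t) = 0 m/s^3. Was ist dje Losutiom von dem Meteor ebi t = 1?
Ausgehend von dem Ruck j(t) = 0, nehmen wir 3 Stammfunktionen. Die Stammfunktion von dem Ruck ist die Beschleunigung. Mit a(0) = 0 erhalten wir a(t) = 0. Die Stammfunktion von der Beschleunigung, mit v(0) = 12, ergibt die Geschwindigkeit: v(t) = 12. Die Stammfunktion von der Geschwindigkeit ist die Position. Mit x(0) = 9 erhalten wir x(t) = 12·t + 9. Wir haben die Position x(t) = 12·t + 9. Durch Einsetzen von t = 1: x(1) = 21.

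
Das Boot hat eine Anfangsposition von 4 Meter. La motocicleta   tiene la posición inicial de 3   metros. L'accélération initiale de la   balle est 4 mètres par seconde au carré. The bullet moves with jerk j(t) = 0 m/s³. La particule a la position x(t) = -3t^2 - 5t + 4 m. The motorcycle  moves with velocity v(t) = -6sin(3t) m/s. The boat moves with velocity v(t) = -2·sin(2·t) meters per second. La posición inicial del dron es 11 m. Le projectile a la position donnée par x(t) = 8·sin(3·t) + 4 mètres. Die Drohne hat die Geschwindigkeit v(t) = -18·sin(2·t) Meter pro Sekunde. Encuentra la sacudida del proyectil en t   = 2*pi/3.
Para resolver esto, necesitamos tomar 3 derivadas de nuestra ecuación de la posición x(t) = 8·sin(3·t) + 4. Derivando la posición, obtenemos la velocidad: v(t) = 24·cos(3·t). La derivada de la velocidad da la aceleración: a(t) = -72·sin(3·t). La derivada de la aceleración da la sacudida: j(t) = -216·cos(3·t). Tenemos la sacudida j(t) = -216·cos(3·t). Sustituyendo t = 2*pi/3: j(2*pi/3) = -216.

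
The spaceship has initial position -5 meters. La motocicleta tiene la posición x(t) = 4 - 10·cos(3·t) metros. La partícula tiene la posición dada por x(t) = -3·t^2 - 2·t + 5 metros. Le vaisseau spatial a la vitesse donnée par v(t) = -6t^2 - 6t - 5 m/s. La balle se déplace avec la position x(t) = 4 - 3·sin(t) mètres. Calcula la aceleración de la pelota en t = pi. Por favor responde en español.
Partiendo de la posición x(t) = 4 - 3·sin(t), tomamos 2 derivadas. Tomando d/dt de x(t), encontramos v(t) = -3·cos(t). Derivando la velocidad, obtenemos la aceleración: a(t) = 3·sin(t). De la ecuación de la aceleración a(t) = 3·sin(t), sustituimos t = pi para obtener a = 0.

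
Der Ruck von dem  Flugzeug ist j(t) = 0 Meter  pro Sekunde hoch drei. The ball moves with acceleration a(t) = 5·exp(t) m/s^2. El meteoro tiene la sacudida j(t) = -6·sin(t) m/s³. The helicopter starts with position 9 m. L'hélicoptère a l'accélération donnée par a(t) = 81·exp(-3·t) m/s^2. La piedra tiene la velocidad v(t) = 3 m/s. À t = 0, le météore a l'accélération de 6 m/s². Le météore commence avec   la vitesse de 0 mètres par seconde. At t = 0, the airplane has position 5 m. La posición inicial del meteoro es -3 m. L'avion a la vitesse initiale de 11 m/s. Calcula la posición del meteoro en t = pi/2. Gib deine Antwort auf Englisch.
We need to integrate our jerk equation j(t) = -6·sin(t) 3 times. Integrating jerk and using the initial condition a(0) = 6, we get a(t) = 6·cos(t). The integral of acceleration is velocity. Using v(0) = 0, we get v(t) = 6·sin(t). Integrating velocity and using the initial condition x(0) = -3, we get x(t) = 3 - 6·cos(t). We have position x(t) = 3 - 6·cos(t). Substituting t = pi/2: x(pi/2) = 3.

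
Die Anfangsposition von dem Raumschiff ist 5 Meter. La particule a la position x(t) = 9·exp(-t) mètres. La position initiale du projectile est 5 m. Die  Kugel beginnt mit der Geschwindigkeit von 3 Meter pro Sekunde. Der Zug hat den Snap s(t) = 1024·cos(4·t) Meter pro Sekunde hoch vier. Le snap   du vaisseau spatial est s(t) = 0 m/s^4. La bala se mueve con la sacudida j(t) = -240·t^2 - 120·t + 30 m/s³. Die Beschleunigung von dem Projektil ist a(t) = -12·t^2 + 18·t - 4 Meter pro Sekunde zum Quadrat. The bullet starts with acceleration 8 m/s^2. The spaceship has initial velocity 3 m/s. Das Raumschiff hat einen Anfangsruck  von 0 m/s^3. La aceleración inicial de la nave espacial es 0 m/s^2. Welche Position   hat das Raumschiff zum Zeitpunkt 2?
Wir müssen die Stammfunktion unserer Gleichung für den Snap s(t) = 0 4-mal finden. Mit ∫s(t)dt und Anwendung von j(0) = 0, finden wir j(t) = 0. Das Integral von dem Ruck, mit a(0) = 0, ergibt die Beschleunigung: a(t) = 0. Die Stammfunktion von der Beschleunigung, mit v(0) = 3, ergibt die Geschwindigkeit: v(t) = 3. Die Stammfunktion von der Geschwindigkeit ist die Position. Mit x(0) = 5 erhalten wir x(t) = 3·t + 5. Mit x(t) = 3·t + 5 und Einsetzen von t = 2, finden wir x = 11.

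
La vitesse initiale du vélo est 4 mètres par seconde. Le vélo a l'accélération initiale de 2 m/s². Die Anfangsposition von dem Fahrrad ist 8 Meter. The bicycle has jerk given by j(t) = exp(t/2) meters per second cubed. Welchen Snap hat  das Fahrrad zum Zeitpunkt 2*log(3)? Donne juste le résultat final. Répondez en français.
Le snap à t = 2*log(3) est s = 3/2.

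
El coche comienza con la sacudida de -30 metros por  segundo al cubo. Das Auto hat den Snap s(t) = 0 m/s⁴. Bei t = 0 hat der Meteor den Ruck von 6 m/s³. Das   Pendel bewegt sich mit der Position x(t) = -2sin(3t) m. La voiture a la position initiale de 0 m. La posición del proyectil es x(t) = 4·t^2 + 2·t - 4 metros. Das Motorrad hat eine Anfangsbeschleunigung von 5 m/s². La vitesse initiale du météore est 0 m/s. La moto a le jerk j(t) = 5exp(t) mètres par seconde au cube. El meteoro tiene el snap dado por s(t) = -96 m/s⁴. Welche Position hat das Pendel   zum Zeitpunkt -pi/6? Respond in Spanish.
De la ecuación de la posición x(t) = -2·sin(3·t), sustituimos t = -pi/6 para obtener x = 2.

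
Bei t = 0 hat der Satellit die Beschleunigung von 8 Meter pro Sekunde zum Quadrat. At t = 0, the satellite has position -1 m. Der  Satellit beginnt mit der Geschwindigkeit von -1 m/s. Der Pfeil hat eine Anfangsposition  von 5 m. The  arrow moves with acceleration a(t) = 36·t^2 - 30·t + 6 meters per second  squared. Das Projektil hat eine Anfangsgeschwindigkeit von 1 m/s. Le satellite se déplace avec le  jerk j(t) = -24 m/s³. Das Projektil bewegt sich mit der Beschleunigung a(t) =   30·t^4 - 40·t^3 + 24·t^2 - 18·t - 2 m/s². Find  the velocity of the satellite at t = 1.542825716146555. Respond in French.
Nous devons intégrer notre équation du jerk j(t) = -24 2 fois. En prenant ∫j(t)dt et en appliquant a(0) = 8, nous trouvons a(t) = 8 - 24·t. L'intégrale de l'accélération est la vitesse. En utilisant v(0) = -1, nous obtenons v(t) = -12·t^2 + 8·t - 1. En utilisant v(t) = -12·t^2 + 8·t - 1 et en substituant t = 1.542825716146555, nous trouvons v = -17.2211285556651.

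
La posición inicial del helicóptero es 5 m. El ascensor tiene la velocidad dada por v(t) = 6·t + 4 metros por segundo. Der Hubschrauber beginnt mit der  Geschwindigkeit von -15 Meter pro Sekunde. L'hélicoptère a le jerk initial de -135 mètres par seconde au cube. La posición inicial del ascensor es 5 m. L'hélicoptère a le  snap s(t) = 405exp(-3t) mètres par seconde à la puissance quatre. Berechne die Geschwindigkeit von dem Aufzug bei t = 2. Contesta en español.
Usando v(t) = 6·t + 4 y sustituyendo t = 2, encontramos v = 16.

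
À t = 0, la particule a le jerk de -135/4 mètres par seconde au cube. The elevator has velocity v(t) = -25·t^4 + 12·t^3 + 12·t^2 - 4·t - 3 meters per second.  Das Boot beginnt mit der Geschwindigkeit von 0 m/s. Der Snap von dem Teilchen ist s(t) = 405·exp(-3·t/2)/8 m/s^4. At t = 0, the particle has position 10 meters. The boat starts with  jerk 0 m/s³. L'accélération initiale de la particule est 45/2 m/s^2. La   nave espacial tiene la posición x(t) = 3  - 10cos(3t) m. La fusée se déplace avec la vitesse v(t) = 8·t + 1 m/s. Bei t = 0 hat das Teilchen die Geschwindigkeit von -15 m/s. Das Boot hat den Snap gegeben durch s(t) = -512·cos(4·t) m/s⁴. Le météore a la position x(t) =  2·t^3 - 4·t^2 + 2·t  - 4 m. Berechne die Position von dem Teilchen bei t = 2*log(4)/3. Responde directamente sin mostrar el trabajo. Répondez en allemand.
Die Position bei t = 2*log(4)/3 ist x = 5/2.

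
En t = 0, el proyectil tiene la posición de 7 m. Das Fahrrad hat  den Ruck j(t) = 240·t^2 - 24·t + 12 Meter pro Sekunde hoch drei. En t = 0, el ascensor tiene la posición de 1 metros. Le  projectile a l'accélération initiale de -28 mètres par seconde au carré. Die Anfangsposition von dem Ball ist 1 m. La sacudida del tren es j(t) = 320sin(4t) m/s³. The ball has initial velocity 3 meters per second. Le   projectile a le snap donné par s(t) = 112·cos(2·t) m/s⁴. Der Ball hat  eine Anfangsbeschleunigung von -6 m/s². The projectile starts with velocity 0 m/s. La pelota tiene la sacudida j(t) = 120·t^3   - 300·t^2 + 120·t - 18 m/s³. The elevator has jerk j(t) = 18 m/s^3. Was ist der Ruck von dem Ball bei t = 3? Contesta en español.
Usando j(t) = 120·t^3 - 300·t^2 + 120·t - 18 y sustituyendo t = 3, encontramos j = 882.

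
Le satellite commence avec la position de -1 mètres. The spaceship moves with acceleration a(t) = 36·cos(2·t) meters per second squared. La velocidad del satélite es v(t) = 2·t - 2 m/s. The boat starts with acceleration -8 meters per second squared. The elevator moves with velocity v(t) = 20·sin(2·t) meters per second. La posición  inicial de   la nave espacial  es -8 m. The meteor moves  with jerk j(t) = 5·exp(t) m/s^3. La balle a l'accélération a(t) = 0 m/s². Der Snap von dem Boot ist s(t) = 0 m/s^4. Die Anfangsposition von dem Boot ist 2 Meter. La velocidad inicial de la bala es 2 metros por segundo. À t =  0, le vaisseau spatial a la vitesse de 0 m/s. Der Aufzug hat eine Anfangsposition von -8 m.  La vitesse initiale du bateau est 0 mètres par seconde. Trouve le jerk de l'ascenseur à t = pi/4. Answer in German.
Um dies zu lösen, müssen wir 2 Ableitungen unserer Gleichung für die Geschwindigkeit v(t) = 20·sin(2·t) nehmen. Mit d/dt von v(t) finden wir a(t) = 40·cos(2·t). Durch Ableiten von der Beschleunigung erhalten wir den Ruck: j(t) = -80·sin(2·t). Wir haben den Ruck j(t) = -80·sin(2·t). Durch Einsetzen von t = pi/4: j(pi/4) = -80.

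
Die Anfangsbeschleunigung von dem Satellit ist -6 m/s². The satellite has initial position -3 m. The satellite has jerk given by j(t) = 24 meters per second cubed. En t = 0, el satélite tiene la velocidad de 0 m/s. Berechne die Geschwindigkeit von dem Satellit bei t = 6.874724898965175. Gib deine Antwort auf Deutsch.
Wir müssen unsere Gleichung für den Ruck j(t) = 24 2-mal integrieren. Mit ∫j(t)dt und Anwendung von a(0) = -6, finden wir a(t) = 24·t - 6. Die Stammfunktion von der Beschleunigung, mit v(0) = 0, ergibt die Geschwindigkeit: v(t) = 6·t·(2·t - 1). Wir haben die Geschwindigkeit v(t) = 6·t·(2·t - 1). Durch Einsetzen von t = 6.874724898965175: v(6.874724898965175) = 525.893759843630.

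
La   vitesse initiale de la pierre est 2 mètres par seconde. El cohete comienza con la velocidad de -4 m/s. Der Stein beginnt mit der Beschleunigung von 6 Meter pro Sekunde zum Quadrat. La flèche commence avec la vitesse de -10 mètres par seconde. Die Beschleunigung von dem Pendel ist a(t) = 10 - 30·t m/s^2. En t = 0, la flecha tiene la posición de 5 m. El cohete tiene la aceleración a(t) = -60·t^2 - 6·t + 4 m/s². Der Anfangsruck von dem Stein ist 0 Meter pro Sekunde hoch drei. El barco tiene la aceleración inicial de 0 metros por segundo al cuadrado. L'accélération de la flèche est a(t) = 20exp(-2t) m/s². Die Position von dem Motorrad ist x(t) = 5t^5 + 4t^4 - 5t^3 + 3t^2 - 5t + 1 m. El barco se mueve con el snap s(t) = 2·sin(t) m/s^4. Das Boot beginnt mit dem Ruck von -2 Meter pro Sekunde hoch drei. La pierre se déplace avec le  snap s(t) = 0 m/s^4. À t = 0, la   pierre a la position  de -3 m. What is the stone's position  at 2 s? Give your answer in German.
Wir müssen das Integral unserer Gleichung für den Snap s(t) = 0 4-mal finden. Mit ∫s(t)dt und Anwendung von j(0) = 0, finden wir j(t) = 0. Mit ∫j(t)dt und Anwendung von a(0) = 6, finden wir a(t) = 6. Das Integral von der Beschleunigung, mit v(0) = 2, ergibt die Geschwindigkeit: v(t) = 6·t + 2. Mit ∫v(t)dt und Anwendung von x(0) = -3, finden wir x(t) = 3·t^2 + 2·t - 3. Aus der Gleichung für die Position x(t) = 3·t^2 + 2·t - 3, setzen wir t = 2 ein und erhalten x = 13.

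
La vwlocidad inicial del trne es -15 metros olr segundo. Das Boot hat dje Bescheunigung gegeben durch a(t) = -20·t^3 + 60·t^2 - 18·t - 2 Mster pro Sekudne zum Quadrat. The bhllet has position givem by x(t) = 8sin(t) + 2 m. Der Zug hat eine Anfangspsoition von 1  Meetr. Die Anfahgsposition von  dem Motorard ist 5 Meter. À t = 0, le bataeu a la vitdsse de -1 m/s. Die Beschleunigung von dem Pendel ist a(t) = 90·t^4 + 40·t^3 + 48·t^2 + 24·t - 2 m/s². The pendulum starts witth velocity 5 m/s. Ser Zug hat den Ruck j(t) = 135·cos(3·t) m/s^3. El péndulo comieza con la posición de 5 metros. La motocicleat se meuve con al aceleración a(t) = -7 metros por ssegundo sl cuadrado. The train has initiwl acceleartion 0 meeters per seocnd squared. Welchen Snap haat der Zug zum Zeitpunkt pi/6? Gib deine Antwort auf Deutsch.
Ausgehend von dem Ruck j(t) = 135·cos(3·t), nehmen wir 1 Ableitung. Die Ableitung von dem Ruck ergibt den Snap: s(t) = -405·sin(3·t). Wir haben den Snap s(t) = -405·sin(3·t). Durch Einsetzen von t = pi/6: s(pi/6) = -405.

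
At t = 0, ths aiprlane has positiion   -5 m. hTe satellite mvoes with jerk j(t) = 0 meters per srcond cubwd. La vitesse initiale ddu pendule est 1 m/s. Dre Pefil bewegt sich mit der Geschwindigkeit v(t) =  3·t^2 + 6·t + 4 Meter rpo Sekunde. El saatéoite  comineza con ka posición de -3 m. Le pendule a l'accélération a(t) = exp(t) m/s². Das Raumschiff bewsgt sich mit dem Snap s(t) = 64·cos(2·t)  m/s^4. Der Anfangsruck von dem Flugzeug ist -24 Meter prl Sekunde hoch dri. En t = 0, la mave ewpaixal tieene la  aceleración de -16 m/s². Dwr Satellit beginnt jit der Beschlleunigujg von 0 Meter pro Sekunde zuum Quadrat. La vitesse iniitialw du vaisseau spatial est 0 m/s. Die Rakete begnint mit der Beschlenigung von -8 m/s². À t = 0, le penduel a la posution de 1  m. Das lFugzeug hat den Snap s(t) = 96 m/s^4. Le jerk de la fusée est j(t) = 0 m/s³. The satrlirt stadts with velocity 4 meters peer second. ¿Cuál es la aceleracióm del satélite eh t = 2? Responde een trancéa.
Nous devons trouver la primitive de notre équation du jerk j(t) = 0 1 fois. En prenant ∫j(t)dt et en appliquant a(0) = 0, nous trouvons a(t) = 0. Nous avons l'accélération a(t) = 0. En substituant t = 2: a(2) = 0.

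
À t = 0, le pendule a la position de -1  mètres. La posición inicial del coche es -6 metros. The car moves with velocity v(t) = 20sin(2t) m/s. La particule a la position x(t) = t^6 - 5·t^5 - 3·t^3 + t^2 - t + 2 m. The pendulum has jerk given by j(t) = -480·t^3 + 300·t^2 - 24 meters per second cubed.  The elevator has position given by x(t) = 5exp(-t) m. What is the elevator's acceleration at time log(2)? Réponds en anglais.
Starting from position x(t) = 5·exp(-t), we take 2 derivatives. Differentiating position, we get velocity: v(t) = -5·exp(-t). The derivative of velocity gives acceleration: a(t) = 5·exp(-t). Using a(t) = 5·exp(-t) and substituting t = log(2), we find a = 5/2.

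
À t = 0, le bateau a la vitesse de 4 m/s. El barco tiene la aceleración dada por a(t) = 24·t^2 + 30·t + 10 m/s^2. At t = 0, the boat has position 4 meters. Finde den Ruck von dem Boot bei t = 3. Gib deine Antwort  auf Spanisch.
Para resolver esto, necesitamos tomar 1 derivada de nuestra ecuación de la aceleración a(t) = 24·t^2 + 30·t + 10. Derivando la aceleración, obtenemos la sacudida: j(t) = 48·t + 30. Tenemos la sacudida j(t) = 48·t + 30. Sustituyendo t = 3: j(3) = 174.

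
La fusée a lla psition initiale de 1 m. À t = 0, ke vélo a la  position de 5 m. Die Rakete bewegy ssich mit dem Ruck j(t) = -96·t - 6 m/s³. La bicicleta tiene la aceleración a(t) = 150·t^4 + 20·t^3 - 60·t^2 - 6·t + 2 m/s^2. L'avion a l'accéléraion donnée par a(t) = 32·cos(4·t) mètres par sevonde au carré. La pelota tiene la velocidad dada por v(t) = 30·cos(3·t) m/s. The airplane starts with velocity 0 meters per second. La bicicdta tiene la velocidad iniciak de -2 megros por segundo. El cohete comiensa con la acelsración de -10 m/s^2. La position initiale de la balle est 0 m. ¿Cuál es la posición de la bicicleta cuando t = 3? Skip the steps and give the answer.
La posición en t = 3 es x = 3464.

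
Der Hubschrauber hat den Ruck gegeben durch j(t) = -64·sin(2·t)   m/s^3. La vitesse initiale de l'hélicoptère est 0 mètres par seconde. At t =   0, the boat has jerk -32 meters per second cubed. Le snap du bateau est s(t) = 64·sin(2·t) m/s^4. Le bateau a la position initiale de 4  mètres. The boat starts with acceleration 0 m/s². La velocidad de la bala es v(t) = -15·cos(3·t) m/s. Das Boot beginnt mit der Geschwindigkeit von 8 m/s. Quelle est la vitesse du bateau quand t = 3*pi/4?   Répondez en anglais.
To find the answer, we compute 3 integrals of s(t) = 64·sin(2·t). The antiderivative of snap is jerk. Using j(0) = -32, we get j(t) = -32·cos(2·t). Integrating jerk and using the initial condition a(0) = 0, we get a(t) = -16·sin(2·t). The antiderivative of acceleration is velocity. Using v(0) = 8, we get v(t) = 8·cos(2·t). We have velocity v(t) = 8·cos(2·t). Substituting t = 3*pi/4: v(3*pi/4) = 0.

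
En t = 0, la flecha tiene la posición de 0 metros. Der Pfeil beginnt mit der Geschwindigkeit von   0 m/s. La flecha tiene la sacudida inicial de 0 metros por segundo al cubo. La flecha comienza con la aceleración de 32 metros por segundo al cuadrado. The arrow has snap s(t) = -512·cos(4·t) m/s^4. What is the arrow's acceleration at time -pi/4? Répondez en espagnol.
Para resolver esto, necesitamos tomar 2 antiderivadas de nuestra ecuación del snap s(t) = -512·cos(4·t). Integrando el snap y usando la condición inicial j(0) = 0, obtenemos j(t) = -128·sin(4·t). La integral de la sacudida, con a(0) = 32, da la aceleración: a(t) = 32·cos(4·t). De la ecuación de la aceleración a(t) = 32·cos(4·t), sustituimos t = -pi/4 para obtener a = -32.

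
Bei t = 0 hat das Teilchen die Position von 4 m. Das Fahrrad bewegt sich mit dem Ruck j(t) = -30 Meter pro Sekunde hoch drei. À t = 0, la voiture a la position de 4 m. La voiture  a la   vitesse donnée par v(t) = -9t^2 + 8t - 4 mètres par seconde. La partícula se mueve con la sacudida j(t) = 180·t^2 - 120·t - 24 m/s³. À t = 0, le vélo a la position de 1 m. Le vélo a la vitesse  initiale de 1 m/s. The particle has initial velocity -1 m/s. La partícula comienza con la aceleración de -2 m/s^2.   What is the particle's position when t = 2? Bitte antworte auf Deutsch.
Ausgehend von dem Ruck j(t) = 180·t^2 - 120·t - 24, nehmen wir 3 Integrale. Das Integral von dem Ruck, mit a(0) = -2, ergibt die Beschleunigung: a(t) = 60·t^3 - 60·t^2 - 24·t - 2. Mit ∫a(t)dt und Anwendung von v(0) = -1, finden wir v(t) = 15·t^4 - 20·t^3 - 12·t^2 - 2·t - 1. Das Integral von der Geschwindigkeit ist die Position. Mit x(0) = 4 erhalten wir x(t) = 3·t^5 - 5·t^4 - 4·t^3 - t^2 - t + 4. Wir haben die Position x(t) = 3·t^5 - 5·t^4 - 4·t^3 - t^2 - t + 4. Durch Einsetzen von t = 2: x(2) = -18.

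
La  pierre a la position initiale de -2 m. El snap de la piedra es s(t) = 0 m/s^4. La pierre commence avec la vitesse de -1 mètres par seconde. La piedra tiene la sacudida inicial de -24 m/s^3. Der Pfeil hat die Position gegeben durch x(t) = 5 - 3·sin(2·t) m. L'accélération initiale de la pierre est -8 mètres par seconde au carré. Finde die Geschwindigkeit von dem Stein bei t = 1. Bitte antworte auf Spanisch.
Para resolver esto, necesitamos tomar 3 integrales de nuestra ecuación del snap s(t) = 0. La antiderivada del snap es la sacudida. Usando j(0) = -24, obtenemos j(t) = -24. La integral de la sacudida, con a(0) = -8, da la aceleración: a(t) = -24·t - 8. Tomando ∫a(t)dt y aplicando v(0) = -1, encontramos v(t) = -12·t^2 - 8·t - 1. Usando v(t) = -12·t^2 - 8·t - 1 y sustituyendo t = 1, encontramos v = -21.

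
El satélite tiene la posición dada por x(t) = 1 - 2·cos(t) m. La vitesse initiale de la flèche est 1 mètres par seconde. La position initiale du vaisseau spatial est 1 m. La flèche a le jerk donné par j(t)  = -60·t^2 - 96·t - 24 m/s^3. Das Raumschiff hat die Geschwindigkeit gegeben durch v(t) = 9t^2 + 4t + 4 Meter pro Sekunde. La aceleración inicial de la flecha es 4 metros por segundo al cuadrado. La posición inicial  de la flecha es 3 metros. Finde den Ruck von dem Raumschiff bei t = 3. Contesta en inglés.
To solve this, we need to take 2 derivatives of our velocity equation v(t) = 9·t^2 + 4·t + 4. Taking d/dt of v(t), we find a(t) = 18·t + 4. The derivative of acceleration gives jerk: j(t) = 18. Using j(t) = 18 and substituting t = 3, we find j = 18.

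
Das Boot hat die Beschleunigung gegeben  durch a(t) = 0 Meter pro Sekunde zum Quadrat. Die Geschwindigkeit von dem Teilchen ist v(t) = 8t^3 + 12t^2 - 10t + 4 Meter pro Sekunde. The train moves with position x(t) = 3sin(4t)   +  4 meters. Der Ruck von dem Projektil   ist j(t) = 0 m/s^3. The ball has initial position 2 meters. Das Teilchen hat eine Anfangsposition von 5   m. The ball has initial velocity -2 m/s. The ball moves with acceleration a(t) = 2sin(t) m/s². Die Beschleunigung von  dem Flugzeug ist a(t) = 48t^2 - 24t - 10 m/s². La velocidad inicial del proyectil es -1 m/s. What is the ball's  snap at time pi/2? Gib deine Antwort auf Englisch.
To solve this, we need to take 2 derivatives of our acceleration equation a(t) = 2·sin(t). The derivative of acceleration gives jerk: j(t) = 2·cos(t). The derivative of jerk gives snap: s(t) = -2·sin(t). We have snap s(t) = -2·sin(t). Substituting t = pi/2: s(pi/2) = -2.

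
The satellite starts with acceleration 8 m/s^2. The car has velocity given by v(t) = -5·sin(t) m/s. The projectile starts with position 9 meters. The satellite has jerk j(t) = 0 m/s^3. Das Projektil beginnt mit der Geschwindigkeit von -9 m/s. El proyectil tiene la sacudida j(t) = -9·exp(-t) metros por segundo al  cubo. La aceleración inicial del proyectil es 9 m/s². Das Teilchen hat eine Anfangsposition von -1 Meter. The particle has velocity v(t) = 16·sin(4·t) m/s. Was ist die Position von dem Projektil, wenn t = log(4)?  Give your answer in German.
Wir müssen unsere Gleichung für den Ruck j(t) = -9·exp(-t) 3-mal integrieren. Das Integral von dem Ruck ist die Beschleunigung. Mit a(0) = 9 erhalten wir a(t) = 9·exp(-t). Das Integral von der Beschleunigung ist die Geschwindigkeit. Mit v(0) = -9 erhalten wir v(t) = -9·exp(-t). Die Stammfunktion von der Geschwindigkeit, mit x(0) = 9, ergibt die Position: x(t) = 9·exp(-t). Wir haben die Position x(t) = 9·exp(-t). Durch Einsetzen von t = log(4): x(log(4)) = 9/4.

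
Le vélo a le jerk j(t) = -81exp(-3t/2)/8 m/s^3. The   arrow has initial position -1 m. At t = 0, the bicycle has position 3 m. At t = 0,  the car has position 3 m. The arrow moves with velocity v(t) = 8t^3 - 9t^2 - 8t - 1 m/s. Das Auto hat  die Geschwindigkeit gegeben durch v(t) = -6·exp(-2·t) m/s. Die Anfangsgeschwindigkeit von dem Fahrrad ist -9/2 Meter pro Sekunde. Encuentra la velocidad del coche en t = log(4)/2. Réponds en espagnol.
Usando v(t) = -6·exp(-2·t) y sustituyendo t = log(4)/2, encontramos v = -3/2.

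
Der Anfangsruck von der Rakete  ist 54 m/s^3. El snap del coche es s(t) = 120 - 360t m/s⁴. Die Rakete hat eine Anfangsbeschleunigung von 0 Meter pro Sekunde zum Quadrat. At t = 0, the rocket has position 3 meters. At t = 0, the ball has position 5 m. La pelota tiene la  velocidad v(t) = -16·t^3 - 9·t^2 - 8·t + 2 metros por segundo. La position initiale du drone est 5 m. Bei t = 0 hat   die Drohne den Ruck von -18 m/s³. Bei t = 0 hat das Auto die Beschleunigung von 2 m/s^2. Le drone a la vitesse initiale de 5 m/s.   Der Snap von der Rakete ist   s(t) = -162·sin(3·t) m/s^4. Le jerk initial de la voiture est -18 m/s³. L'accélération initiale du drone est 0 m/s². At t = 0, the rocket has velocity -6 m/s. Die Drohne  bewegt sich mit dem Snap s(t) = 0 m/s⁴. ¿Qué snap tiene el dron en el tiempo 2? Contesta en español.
De la ecuación del snap s(t) = 0, sustituimos t = 2 para obtener s = 0.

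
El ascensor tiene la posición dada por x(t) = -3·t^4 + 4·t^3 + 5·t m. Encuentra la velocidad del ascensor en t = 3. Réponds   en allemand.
Ausgehend von der Position x(t) = -3·t^4 + 4·t^3 + 5·t, nehmen wir 1 Ableitung. Die Ableitung von der Position ergibt die Geschwindigkeit: v(t) = -12·t^3 + 12·t^2 + 5. Wir haben die Geschwindigkeit v(t) = -12·t^3 + 12·t^2 + 5. Durch Einsetzen von t = 3: v(3) = -211.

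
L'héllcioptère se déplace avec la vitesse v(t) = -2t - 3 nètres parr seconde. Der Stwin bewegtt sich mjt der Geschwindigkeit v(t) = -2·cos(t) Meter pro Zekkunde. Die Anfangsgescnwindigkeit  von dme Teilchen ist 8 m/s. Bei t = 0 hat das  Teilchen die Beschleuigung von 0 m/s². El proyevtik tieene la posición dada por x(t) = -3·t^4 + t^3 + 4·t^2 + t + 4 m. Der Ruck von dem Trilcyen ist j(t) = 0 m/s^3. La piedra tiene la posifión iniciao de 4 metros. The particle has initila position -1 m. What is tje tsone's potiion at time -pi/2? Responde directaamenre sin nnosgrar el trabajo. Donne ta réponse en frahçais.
À t = -pi/2, x = 6.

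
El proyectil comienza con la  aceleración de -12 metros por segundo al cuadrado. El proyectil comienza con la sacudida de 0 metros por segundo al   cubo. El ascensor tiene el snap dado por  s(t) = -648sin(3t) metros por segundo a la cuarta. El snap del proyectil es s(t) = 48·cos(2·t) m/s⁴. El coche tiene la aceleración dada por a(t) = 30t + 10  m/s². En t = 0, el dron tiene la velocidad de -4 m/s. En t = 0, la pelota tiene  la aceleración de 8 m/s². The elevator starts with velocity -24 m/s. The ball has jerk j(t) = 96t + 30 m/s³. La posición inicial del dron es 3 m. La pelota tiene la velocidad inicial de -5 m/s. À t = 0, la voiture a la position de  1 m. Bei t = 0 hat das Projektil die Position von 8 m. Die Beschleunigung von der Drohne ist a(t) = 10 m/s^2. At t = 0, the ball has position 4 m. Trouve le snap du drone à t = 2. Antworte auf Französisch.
Nous devons dériver notre équation de l'accélération a(t) = 10 2 fois. En prenant d/dt de a(t), nous trouvons j(t) = 0. En dérivant le jerk, nous obtenons le snap: s(t) = 0. De l'équation du snap s(t) = 0, nous substituons t = 2 pour obtenir s = 0.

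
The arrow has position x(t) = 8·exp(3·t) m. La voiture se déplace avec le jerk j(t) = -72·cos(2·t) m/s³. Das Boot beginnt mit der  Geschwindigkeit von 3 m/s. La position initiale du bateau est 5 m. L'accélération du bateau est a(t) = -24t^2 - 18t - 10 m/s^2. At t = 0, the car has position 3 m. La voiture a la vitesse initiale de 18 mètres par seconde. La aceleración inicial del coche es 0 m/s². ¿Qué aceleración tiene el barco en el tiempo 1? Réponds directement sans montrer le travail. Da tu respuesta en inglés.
At t = 1, a = -52.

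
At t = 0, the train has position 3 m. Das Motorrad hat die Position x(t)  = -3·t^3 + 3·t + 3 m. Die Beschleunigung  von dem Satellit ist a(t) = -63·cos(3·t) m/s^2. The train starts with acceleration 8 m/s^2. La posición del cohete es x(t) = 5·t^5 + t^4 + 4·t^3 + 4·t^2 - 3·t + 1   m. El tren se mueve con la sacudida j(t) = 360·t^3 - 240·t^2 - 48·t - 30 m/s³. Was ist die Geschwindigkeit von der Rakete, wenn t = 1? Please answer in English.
We must differentiate our position equation x(t) = 5·t^5 + t^4 + 4·t^3 + 4·t^2 - 3·t + 1 1 time. The derivative of position gives velocity: v(t) = 25·t^4 + 4·t^3 + 12·t^2 + 8·t - 3. Using v(t) = 25·t^4 + 4·t^3 + 12·t^2 + 8·t - 3 and substituting t = 1, we find v = 46.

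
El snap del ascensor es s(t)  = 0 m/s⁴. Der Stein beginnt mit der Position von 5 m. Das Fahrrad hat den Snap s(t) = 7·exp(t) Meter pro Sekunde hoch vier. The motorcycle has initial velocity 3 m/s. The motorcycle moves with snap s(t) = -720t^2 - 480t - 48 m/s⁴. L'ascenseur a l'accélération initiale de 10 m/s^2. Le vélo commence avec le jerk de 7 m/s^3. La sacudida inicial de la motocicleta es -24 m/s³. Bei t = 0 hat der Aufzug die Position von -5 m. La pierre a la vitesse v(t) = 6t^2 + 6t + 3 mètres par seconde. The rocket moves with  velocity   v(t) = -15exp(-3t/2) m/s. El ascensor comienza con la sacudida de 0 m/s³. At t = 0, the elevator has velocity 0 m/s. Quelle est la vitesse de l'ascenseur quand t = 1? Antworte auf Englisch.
To solve this, we need to take 3 integrals of our snap equation s(t) = 0. The antiderivative of snap, with j(0) = 0, gives jerk: j(t) = 0. The antiderivative of jerk is acceleration. Using a(0) = 10, we get a(t) = 10. Finding the antiderivative of a(t) and using v(0) = 0: v(t) = 10·t. From the given velocity equation v(t) = 10·t, we substitute t = 1 to get v = 10.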